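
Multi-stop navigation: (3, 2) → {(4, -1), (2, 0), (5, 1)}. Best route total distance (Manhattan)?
9
(one optimal route: (3, 2) → (2, 0) → (4, -1) → (5, 1))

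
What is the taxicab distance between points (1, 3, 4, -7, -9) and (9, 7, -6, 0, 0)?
38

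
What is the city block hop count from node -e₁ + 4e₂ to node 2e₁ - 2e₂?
9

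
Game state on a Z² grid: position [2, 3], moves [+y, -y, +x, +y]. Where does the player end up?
(3, 4)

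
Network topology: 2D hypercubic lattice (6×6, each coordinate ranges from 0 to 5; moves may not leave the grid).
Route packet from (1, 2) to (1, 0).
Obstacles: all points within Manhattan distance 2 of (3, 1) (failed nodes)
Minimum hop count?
4
(one shortest path: (1, 2) → (0, 2) → (0, 1) → (0, 0) → (1, 0))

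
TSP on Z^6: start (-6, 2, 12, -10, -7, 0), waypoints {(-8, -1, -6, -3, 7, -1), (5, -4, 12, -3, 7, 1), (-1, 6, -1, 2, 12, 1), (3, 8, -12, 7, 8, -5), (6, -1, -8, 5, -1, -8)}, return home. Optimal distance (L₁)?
224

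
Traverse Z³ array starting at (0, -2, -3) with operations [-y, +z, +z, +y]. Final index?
(0, -2, -1)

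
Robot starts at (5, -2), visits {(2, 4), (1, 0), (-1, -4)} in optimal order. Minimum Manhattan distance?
19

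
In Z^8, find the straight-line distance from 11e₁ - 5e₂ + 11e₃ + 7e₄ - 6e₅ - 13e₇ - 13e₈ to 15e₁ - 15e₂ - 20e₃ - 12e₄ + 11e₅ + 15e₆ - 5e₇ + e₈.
47.0319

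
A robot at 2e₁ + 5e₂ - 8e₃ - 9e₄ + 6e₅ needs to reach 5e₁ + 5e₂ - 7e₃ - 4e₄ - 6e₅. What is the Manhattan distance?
21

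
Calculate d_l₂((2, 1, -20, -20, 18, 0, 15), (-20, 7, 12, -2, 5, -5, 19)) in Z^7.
45.5851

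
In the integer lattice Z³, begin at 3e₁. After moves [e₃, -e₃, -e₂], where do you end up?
(3, -1, 0)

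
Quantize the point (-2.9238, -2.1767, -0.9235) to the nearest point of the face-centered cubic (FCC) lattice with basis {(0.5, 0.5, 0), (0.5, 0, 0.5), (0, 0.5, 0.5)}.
(-3, -2, -1)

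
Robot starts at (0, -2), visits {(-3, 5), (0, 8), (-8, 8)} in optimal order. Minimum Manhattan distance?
24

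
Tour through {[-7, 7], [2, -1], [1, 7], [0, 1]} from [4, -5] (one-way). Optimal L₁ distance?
25
(one optimal route: (4, -5) → (2, -1) → (0, 1) → (1, 7) → (-7, 7))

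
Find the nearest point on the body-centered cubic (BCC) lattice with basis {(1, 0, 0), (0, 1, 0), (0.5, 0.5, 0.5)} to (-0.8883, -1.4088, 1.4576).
(-0.5, -1.5, 1.5)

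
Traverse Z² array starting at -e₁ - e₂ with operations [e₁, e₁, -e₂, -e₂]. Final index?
(1, -3)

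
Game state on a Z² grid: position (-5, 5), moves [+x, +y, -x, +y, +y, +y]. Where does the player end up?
(-5, 9)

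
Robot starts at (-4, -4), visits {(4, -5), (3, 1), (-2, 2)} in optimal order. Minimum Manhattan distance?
21
(one optimal route: (-4, -4) → (-2, 2) → (3, 1) → (4, -5))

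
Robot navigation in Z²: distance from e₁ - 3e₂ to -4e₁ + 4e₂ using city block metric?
12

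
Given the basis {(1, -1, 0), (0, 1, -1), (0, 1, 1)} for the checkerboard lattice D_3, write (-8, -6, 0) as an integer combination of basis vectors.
-8b₁ - 7b₂ - 7b₃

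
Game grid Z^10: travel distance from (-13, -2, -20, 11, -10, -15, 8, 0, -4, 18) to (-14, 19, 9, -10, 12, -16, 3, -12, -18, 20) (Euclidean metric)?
50.774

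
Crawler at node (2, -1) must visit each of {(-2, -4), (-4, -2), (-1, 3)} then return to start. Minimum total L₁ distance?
26
(one optimal route: (2, -1) → (-2, -4) → (-4, -2) → (-1, 3) → (2, -1))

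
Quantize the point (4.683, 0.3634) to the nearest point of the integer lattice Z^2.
(5, 0)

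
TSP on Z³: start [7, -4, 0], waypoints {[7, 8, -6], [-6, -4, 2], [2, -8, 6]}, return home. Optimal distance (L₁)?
82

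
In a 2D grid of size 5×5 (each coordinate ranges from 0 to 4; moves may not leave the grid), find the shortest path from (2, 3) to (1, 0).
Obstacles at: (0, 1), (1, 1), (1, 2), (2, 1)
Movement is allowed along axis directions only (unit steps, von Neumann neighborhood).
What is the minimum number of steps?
6
(one shortest path: (2, 3) → (3, 3) → (3, 2) → (3, 1) → (3, 0) → (2, 0) → (1, 0))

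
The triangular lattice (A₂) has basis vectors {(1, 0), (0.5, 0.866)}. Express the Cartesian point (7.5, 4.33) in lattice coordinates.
5b₁ + 5b₂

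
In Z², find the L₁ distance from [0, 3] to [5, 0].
8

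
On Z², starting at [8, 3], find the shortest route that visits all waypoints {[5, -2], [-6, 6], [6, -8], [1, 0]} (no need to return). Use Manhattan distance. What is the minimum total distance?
39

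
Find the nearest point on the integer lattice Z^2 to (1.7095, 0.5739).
(2, 1)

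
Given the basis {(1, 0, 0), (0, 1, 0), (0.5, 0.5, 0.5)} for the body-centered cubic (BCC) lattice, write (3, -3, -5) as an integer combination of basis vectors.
8b₁ + 2b₂ - 10b₃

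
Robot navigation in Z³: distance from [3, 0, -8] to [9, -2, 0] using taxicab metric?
16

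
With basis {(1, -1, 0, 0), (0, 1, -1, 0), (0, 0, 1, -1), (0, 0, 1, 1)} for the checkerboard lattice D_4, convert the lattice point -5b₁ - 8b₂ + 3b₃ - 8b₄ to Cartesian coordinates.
(-5, -3, 3, -11)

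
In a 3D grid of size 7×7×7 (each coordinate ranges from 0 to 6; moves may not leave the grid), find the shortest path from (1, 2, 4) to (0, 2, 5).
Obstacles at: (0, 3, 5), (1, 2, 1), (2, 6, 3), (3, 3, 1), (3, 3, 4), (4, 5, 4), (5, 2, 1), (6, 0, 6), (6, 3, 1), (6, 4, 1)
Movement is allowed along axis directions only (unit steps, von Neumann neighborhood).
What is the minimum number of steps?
2
(one shortest path: (1, 2, 4) → (0, 2, 4) → (0, 2, 5))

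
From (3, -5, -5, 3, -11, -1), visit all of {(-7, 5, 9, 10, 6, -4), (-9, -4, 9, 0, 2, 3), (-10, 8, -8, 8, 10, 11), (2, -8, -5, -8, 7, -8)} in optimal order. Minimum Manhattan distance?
169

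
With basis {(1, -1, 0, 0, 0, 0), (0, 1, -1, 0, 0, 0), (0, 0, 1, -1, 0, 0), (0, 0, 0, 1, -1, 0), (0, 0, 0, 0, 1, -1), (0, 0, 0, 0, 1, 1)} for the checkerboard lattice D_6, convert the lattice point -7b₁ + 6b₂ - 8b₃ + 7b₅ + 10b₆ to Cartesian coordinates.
(-7, 13, -14, 8, 17, 3)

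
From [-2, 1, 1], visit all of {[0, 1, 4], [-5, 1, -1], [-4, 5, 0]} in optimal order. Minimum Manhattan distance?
21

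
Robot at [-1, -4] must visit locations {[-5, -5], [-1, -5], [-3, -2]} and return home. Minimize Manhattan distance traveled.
14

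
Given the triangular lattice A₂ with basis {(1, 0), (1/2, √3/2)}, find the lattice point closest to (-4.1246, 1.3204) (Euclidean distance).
(-4, 1.732)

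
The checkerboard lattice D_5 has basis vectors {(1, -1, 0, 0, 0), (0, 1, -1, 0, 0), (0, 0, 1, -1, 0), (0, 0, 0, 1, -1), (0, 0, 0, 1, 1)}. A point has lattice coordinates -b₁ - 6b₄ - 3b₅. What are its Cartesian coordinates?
(-1, 1, 0, -9, 3)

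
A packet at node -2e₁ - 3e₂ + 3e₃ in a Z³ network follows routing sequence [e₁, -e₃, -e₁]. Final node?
(-2, -3, 2)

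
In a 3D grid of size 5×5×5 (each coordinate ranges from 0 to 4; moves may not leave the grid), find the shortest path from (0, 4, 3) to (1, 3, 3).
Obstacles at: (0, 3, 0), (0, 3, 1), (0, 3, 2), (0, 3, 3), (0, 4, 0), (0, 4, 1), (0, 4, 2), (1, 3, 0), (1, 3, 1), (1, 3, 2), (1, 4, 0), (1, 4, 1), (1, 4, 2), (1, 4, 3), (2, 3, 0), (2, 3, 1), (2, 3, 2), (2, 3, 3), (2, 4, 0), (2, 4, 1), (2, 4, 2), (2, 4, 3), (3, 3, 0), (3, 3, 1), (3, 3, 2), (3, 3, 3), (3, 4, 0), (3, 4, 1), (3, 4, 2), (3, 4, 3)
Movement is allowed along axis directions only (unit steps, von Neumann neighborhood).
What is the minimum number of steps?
4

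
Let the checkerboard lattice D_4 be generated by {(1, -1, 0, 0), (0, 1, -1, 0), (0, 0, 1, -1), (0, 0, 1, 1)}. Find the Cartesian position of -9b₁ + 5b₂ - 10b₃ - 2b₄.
(-9, 14, -17, 8)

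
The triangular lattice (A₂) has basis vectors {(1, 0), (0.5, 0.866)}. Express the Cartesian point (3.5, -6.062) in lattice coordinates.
7b₁ - 7b₂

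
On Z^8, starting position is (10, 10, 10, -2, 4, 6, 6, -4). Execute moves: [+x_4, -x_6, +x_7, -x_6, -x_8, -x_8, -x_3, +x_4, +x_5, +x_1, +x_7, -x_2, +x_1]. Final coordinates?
(12, 9, 9, 0, 5, 4, 8, -6)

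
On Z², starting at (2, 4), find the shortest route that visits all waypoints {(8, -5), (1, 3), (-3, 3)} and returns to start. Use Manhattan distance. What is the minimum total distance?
40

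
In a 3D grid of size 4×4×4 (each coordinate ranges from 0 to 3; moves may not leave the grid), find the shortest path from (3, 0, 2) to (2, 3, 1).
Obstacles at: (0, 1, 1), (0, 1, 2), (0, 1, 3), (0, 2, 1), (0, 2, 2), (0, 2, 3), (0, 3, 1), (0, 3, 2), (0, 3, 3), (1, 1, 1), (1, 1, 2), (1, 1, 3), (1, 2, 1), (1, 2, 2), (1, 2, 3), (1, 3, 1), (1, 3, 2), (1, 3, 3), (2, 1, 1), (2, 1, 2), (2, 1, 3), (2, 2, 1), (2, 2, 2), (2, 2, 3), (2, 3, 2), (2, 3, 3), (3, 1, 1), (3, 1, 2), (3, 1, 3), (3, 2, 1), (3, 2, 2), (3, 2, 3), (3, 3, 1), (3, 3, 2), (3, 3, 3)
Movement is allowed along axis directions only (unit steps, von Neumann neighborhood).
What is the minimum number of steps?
7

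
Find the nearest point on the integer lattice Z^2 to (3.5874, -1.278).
(4, -1)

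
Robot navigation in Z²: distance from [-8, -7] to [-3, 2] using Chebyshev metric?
9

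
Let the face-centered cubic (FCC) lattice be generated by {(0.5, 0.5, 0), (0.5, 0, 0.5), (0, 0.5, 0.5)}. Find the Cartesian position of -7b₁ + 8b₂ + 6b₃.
(0.5, -0.5, 7)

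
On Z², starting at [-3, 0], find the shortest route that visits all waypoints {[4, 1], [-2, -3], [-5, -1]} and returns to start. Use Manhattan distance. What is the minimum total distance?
26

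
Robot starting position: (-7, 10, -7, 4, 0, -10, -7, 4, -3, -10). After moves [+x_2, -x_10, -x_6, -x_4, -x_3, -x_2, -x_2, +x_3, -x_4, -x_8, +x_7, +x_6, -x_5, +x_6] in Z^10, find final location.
(-7, 9, -7, 2, -1, -9, -6, 3, -3, -11)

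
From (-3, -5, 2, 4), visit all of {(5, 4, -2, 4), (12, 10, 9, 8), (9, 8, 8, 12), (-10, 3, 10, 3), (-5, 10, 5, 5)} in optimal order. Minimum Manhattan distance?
100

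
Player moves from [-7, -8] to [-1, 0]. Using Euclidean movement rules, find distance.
10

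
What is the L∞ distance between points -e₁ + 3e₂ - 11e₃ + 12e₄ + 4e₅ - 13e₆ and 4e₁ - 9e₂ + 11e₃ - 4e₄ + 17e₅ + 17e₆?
30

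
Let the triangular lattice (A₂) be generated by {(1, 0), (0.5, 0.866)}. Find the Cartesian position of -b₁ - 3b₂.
(-2.5, -2.598)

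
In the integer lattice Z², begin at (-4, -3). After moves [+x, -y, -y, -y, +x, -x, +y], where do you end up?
(-3, -5)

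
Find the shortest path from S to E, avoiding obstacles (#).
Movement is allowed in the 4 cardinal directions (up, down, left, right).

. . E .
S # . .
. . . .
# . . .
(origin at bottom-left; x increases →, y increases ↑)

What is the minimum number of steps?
3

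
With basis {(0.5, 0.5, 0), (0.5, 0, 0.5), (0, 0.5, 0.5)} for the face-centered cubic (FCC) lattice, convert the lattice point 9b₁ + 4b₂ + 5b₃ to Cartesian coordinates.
(6.5, 7, 4.5)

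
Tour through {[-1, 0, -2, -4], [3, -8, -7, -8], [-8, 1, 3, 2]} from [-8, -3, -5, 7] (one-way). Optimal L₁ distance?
57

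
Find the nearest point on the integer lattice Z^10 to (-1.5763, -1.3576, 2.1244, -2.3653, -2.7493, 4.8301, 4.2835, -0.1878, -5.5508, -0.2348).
(-2, -1, 2, -2, -3, 5, 4, 0, -6, 0)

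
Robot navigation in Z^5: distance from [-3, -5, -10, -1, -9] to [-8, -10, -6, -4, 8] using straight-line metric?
19.0788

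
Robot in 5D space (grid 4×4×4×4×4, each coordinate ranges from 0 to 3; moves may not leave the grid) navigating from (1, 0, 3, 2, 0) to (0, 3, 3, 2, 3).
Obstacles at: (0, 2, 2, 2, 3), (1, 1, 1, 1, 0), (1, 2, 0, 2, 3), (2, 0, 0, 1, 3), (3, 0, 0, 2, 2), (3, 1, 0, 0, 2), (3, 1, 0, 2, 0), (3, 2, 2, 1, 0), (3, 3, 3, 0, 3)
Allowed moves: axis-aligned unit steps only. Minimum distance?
7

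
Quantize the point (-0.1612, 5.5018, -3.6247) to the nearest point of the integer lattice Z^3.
(0, 6, -4)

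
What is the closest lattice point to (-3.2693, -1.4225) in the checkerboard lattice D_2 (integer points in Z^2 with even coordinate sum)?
(-3, -1)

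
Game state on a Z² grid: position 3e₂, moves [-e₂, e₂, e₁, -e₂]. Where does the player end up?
(1, 2)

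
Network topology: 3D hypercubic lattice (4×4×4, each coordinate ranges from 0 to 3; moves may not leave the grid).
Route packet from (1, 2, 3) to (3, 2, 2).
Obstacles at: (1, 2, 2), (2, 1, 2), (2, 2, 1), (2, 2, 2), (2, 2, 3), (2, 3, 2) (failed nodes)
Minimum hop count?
5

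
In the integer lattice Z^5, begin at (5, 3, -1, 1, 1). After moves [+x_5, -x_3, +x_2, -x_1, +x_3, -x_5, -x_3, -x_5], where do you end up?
(4, 4, -2, 1, 0)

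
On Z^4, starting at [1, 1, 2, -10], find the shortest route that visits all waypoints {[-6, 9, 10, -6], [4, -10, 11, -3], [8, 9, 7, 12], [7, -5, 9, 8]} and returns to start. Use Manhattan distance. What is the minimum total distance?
134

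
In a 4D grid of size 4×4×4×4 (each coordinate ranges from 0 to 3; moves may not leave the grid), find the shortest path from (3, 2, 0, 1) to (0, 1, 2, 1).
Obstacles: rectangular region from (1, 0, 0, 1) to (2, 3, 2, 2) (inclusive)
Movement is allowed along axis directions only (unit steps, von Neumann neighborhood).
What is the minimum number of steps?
8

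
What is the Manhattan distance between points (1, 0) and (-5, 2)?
8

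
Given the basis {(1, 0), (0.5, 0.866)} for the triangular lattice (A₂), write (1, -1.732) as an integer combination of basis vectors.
2b₁ - 2b₂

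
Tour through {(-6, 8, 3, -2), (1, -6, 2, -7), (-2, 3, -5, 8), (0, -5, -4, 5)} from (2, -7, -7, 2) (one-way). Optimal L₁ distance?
78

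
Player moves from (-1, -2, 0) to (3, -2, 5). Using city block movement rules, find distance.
9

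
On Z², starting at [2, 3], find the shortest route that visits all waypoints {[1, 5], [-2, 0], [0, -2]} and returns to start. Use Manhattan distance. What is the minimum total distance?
22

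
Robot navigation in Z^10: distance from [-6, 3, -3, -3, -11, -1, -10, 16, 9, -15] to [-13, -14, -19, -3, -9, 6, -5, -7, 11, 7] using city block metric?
101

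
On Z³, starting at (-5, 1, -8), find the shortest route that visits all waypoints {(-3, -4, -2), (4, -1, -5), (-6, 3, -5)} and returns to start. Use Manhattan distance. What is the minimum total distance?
46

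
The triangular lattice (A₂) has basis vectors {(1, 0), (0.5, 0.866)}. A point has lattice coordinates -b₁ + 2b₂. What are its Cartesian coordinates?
(0, 1.732)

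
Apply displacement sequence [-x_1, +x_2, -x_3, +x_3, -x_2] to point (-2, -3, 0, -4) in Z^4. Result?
(-3, -3, 0, -4)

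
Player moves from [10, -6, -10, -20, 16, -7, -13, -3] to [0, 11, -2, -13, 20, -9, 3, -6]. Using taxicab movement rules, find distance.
67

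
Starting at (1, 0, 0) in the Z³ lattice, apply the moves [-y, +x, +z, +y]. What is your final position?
(2, 0, 1)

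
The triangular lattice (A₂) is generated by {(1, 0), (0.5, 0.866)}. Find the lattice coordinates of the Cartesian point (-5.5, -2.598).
-4b₁ - 3b₂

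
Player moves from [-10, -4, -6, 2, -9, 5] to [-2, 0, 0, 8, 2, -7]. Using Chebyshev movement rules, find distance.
12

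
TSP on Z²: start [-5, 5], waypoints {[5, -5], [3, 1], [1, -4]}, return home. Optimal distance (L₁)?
40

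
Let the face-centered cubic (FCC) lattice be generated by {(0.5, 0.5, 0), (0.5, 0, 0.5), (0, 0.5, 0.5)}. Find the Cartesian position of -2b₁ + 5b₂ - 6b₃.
(1.5, -4, -0.5)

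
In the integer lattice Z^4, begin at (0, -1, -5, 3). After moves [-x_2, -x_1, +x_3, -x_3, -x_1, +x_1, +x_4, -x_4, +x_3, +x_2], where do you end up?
(-1, -1, -4, 3)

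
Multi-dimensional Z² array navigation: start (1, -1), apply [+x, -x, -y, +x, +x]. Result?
(3, -2)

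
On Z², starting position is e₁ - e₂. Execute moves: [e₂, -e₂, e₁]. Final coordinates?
(2, -1)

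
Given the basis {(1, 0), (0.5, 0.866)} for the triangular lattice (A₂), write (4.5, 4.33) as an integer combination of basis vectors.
2b₁ + 5b₂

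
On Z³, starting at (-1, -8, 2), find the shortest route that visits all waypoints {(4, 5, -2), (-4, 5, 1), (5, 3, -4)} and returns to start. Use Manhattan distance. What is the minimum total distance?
56
(one optimal route: (-1, -8, 2) → (-4, 5, 1) → (4, 5, -2) → (5, 3, -4) → (-1, -8, 2))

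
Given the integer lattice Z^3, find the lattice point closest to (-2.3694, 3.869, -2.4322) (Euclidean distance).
(-2, 4, -2)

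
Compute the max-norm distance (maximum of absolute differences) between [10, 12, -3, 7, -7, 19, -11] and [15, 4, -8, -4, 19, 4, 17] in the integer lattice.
28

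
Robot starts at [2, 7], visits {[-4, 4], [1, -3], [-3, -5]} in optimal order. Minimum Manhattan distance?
25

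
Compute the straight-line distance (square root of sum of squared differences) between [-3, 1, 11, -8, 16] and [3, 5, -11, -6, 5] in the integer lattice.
25.7099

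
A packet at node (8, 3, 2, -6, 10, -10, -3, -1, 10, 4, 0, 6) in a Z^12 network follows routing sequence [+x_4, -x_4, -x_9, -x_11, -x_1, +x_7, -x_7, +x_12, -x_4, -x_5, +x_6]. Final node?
(7, 3, 2, -7, 9, -9, -3, -1, 9, 4, -1, 7)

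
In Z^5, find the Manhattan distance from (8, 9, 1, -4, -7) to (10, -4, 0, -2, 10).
35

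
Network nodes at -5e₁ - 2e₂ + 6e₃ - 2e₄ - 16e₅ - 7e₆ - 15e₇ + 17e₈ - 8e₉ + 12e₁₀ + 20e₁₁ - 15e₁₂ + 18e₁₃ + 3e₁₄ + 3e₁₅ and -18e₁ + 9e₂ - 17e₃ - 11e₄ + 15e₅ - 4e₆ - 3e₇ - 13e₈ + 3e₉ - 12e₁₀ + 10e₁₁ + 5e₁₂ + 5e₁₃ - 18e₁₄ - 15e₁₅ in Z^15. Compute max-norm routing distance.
31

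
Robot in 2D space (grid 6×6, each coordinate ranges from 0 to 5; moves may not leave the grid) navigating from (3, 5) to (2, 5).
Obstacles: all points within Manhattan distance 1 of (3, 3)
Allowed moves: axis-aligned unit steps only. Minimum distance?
1
(one shortest path: (3, 5) → (2, 5))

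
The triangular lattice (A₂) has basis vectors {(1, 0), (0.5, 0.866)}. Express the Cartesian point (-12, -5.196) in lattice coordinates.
-9b₁ - 6b₂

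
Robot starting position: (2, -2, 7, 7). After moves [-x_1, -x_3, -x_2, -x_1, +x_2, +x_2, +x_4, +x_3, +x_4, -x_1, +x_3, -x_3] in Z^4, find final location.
(-1, -1, 7, 9)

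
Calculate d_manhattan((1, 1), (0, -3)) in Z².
5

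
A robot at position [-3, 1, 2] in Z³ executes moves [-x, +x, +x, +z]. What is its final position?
(-2, 1, 3)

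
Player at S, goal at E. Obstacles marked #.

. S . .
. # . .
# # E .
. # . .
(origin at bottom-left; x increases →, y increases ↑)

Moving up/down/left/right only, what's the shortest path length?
3
(one shortest path: (1, 3) → (2, 3) → (2, 2) → (2, 1))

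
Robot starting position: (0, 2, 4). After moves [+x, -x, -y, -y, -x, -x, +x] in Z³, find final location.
(-1, 0, 4)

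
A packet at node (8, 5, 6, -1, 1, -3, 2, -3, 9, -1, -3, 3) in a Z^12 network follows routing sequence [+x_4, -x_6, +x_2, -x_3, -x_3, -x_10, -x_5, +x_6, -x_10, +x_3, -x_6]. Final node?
(8, 6, 5, 0, 0, -4, 2, -3, 9, -3, -3, 3)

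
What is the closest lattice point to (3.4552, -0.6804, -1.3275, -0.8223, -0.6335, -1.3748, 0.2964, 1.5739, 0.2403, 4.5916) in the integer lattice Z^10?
(3, -1, -1, -1, -1, -1, 0, 2, 0, 5)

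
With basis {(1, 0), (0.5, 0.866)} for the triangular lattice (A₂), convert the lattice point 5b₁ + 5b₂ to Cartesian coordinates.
(7.5, 4.33)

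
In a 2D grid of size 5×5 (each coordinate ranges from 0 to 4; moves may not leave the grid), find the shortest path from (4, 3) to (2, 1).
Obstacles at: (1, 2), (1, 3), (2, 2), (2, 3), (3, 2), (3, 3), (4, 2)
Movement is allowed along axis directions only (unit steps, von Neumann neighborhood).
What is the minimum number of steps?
10
(one shortest path: (4, 3) → (4, 4) → (3, 4) → (2, 4) → (1, 4) → (0, 4) → (0, 3) → (0, 2) → (0, 1) → (1, 1) → (2, 1))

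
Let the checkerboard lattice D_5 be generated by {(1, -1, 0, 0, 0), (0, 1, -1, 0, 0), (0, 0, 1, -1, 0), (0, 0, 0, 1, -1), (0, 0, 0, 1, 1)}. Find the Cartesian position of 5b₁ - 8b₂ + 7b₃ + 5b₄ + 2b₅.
(5, -13, 15, 0, -3)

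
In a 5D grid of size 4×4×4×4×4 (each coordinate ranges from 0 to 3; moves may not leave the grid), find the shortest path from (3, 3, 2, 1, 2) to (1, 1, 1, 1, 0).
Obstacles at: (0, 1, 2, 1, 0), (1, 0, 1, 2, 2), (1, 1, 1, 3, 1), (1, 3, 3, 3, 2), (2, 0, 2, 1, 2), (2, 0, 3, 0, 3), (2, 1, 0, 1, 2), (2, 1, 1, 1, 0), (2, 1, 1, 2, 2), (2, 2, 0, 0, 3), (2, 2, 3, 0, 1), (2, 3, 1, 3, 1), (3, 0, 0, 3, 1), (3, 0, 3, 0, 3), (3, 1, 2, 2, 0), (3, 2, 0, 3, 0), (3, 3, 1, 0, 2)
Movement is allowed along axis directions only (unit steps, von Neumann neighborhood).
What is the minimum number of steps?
7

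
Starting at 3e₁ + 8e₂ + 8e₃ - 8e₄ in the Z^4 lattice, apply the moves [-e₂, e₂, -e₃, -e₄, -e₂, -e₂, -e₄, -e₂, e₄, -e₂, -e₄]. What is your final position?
(3, 4, 7, -10)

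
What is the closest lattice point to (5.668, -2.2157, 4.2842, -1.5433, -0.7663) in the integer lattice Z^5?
(6, -2, 4, -2, -1)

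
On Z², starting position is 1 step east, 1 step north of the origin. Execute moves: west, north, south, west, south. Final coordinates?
(-1, 0)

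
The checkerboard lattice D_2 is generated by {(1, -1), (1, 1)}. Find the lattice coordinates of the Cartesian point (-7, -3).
-2b₁ - 5b₂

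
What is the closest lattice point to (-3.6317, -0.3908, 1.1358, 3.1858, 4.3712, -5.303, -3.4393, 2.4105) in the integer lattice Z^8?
(-4, 0, 1, 3, 4, -5, -3, 2)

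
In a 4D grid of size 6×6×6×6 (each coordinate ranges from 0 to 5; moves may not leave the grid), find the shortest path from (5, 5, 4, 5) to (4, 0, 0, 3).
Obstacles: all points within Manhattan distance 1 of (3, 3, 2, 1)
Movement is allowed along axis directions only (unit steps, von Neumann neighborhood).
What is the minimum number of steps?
12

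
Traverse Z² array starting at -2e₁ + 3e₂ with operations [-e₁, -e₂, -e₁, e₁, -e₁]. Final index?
(-4, 2)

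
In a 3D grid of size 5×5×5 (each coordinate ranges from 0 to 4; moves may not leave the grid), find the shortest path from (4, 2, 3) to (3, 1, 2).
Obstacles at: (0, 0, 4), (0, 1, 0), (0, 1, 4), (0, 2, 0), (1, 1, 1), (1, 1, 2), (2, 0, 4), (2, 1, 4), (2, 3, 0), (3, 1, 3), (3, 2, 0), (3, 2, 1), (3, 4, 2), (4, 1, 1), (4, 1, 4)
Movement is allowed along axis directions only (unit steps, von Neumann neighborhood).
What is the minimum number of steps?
3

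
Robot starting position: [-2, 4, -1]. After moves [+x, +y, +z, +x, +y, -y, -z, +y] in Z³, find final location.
(0, 6, -1)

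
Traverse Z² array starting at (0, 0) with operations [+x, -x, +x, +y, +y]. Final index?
(1, 2)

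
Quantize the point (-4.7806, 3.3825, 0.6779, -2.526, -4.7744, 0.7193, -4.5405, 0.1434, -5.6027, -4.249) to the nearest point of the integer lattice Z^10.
(-5, 3, 1, -3, -5, 1, -5, 0, -6, -4)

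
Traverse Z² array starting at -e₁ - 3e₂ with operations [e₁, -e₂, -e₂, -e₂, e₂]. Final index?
(0, -5)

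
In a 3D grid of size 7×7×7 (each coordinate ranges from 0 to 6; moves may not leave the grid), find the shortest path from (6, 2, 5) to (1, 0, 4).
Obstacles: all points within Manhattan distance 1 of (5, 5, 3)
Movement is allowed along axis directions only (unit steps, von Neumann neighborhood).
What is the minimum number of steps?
8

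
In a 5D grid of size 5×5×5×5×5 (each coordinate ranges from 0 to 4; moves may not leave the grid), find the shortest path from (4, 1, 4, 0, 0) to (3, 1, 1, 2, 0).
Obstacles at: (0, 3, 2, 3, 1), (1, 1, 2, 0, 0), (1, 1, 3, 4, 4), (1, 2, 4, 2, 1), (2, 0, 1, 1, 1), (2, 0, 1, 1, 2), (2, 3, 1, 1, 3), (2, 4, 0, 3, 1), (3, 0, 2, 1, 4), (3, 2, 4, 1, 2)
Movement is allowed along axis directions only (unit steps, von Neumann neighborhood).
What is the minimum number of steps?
6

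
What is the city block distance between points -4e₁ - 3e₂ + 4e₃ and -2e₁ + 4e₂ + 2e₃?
11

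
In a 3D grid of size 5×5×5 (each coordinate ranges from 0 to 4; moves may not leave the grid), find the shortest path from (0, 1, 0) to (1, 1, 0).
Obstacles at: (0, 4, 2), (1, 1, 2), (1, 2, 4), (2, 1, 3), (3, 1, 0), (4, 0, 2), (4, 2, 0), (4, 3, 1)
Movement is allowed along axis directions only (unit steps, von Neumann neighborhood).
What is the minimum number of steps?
1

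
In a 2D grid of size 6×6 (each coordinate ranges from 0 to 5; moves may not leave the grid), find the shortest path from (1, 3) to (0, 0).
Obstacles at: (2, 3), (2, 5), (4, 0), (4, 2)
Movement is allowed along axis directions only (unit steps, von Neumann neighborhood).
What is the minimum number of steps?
4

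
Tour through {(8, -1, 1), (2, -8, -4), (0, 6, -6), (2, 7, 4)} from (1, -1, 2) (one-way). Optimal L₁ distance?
56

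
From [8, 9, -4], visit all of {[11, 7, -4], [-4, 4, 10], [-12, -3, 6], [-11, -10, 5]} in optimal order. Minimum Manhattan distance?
65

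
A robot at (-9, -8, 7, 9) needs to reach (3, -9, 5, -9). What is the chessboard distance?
18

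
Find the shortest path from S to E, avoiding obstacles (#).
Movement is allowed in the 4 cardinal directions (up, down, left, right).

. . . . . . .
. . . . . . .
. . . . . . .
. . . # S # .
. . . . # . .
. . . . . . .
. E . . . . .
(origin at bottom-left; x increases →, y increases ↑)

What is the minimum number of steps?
8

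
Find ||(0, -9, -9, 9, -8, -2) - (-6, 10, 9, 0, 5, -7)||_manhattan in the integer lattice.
70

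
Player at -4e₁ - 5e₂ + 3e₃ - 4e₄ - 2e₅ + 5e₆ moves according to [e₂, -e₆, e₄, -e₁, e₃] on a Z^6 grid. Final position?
(-5, -4, 4, -3, -2, 4)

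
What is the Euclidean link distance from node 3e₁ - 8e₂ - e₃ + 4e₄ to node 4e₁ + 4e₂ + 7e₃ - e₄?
15.2971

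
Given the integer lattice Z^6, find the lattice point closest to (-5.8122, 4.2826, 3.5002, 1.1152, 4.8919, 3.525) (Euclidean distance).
(-6, 4, 4, 1, 5, 4)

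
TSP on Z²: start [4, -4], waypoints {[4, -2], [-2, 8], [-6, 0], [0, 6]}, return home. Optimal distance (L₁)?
44
(one optimal route: (4, -4) → (4, -2) → (-6, 0) → (-2, 8) → (0, 6) → (4, -4))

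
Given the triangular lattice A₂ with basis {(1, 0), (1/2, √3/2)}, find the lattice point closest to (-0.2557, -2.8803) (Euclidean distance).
(-0.5, -2.598)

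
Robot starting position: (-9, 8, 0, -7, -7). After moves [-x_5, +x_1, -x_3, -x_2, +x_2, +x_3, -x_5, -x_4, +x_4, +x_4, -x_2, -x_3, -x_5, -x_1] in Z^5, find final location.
(-9, 7, -1, -6, -10)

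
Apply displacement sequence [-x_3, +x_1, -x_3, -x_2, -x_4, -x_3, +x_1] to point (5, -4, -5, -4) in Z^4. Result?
(7, -5, -8, -5)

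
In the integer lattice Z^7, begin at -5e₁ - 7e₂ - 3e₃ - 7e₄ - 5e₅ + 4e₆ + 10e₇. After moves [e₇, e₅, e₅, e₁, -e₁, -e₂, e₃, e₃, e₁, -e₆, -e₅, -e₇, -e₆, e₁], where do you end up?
(-3, -8, -1, -7, -4, 2, 10)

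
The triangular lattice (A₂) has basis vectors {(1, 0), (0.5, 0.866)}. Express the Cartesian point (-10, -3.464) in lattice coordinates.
-8b₁ - 4b₂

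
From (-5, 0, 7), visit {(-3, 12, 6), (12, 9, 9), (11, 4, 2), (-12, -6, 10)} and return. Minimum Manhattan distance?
106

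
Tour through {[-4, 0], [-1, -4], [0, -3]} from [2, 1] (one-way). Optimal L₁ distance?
15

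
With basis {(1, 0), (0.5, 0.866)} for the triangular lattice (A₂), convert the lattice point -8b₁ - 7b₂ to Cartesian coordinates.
(-11.5, -6.062)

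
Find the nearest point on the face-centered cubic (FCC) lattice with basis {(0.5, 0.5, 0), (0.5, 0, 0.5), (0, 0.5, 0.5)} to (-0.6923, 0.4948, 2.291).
(-0.5, 0.5, 2)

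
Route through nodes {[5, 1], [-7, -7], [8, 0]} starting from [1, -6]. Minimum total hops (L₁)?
33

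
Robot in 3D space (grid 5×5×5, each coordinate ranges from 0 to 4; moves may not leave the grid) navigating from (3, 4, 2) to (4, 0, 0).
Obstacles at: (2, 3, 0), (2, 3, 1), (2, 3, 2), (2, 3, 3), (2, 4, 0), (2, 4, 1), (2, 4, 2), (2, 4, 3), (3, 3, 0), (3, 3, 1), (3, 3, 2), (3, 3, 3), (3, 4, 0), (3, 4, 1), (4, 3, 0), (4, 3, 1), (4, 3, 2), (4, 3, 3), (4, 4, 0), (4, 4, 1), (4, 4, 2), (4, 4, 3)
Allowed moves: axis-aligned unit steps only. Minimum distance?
11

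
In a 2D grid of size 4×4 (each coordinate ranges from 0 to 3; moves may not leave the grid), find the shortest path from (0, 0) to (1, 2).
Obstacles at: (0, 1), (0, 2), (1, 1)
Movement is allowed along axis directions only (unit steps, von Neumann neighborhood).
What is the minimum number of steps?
5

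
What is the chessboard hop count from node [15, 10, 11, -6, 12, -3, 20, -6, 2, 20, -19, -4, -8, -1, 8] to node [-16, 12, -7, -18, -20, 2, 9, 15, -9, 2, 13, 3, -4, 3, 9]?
32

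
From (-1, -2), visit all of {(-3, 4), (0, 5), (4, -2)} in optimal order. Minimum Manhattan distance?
20
(one optimal route: (-1, -2) → (4, -2) → (0, 5) → (-3, 4))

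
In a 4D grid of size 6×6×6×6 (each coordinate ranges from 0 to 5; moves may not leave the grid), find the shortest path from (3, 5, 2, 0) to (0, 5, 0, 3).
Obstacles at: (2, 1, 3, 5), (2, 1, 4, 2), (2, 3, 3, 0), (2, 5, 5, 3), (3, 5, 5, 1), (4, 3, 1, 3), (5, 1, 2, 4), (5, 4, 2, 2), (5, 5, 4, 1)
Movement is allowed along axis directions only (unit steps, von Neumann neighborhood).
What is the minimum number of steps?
8
(one shortest path: (3, 5, 2, 0) → (2, 5, 2, 0) → (1, 5, 2, 0) → (0, 5, 2, 0) → (0, 5, 1, 0) → (0, 5, 0, 0) → (0, 5, 0, 1) → (0, 5, 0, 2) → (0, 5, 0, 3))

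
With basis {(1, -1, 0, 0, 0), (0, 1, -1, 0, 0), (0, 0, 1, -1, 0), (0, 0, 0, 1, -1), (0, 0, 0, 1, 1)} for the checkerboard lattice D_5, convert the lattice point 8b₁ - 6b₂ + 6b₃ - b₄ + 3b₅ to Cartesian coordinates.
(8, -14, 12, -4, 4)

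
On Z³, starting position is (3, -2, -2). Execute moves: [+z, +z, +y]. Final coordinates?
(3, -1, 0)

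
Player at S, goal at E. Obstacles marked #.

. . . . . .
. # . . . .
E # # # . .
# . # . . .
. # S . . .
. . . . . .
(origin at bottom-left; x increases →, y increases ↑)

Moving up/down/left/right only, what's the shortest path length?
12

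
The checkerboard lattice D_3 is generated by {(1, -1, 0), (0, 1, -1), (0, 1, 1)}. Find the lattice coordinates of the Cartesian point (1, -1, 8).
b₁ - 4b₂ + 4b₃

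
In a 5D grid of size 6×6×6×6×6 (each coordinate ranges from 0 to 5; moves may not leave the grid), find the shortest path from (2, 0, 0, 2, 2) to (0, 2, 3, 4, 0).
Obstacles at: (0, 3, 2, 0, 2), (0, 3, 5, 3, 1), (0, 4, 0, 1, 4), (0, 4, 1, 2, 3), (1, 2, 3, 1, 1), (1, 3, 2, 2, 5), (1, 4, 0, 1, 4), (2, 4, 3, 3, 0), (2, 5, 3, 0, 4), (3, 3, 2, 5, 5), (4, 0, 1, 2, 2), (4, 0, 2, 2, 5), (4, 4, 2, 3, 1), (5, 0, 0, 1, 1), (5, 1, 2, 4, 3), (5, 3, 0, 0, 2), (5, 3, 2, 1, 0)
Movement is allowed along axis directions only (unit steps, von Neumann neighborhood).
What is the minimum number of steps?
11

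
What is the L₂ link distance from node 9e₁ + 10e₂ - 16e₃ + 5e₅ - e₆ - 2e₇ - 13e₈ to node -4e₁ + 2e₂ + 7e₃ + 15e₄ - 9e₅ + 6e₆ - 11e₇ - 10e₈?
36.3593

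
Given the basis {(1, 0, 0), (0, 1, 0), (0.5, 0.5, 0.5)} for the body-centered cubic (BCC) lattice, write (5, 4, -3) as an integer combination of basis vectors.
8b₁ + 7b₂ - 6b₃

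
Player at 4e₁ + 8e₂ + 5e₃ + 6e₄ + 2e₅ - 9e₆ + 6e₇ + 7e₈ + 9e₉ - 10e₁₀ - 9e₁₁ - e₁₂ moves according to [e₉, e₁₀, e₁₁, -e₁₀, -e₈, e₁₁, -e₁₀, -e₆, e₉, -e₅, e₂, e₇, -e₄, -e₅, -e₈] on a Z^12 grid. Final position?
(4, 9, 5, 5, 0, -10, 7, 5, 11, -11, -7, -1)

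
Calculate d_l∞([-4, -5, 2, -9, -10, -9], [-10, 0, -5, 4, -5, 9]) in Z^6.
18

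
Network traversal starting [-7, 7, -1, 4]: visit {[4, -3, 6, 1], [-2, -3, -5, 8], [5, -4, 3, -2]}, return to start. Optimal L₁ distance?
88
(one optimal route: (-7, 7, -1, 4) → (4, -3, 6, 1) → (5, -4, 3, -2) → (-2, -3, -5, 8) → (-7, 7, -1, 4))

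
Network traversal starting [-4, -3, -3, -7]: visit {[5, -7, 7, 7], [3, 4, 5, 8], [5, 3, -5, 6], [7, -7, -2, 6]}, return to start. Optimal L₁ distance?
102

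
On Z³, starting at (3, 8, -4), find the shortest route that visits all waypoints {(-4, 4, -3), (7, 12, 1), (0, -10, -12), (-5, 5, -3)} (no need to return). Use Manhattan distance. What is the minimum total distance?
65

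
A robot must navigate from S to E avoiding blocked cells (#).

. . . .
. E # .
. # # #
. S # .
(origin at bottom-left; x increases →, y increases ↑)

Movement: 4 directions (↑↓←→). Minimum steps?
4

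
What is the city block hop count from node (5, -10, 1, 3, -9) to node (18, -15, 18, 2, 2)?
47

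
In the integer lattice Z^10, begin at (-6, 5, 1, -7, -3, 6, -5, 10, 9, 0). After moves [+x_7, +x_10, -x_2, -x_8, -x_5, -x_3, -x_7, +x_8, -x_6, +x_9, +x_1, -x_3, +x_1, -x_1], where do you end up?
(-5, 4, -1, -7, -4, 5, -5, 10, 10, 1)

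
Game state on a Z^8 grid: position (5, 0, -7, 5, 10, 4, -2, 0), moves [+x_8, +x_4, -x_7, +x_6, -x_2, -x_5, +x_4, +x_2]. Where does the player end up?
(5, 0, -7, 7, 9, 5, -3, 1)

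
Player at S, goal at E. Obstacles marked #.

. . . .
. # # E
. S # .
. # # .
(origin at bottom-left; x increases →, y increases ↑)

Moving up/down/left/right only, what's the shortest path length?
7
(one shortest path: (1, 1) → (0, 1) → (0, 2) → (0, 3) → (1, 3) → (2, 3) → (3, 3) → (3, 2))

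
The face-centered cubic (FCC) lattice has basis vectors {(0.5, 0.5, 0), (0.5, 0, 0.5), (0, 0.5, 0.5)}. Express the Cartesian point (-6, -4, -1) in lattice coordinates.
-9b₁ - 3b₂ + b₃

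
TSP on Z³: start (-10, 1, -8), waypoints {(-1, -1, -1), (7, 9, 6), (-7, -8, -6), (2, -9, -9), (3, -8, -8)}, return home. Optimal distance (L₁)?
108
(one optimal route: (-10, 1, -8) → (-1, -1, -1) → (7, 9, 6) → (3, -8, -8) → (2, -9, -9) → (-7, -8, -6) → (-10, 1, -8))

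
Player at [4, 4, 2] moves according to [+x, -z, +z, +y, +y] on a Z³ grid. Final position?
(5, 6, 2)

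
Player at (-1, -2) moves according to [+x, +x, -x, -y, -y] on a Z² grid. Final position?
(0, -4)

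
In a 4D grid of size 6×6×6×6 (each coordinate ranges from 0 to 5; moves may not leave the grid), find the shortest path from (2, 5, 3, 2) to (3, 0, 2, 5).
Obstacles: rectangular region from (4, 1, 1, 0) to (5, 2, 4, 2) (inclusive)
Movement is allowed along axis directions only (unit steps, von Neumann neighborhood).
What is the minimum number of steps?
10
(one shortest path: (2, 5, 3, 2) → (3, 5, 3, 2) → (3, 4, 3, 2) → (3, 3, 3, 2) → (3, 2, 3, 2) → (3, 1, 3, 2) → (3, 0, 3, 2) → (3, 0, 2, 2) → (3, 0, 2, 3) → (3, 0, 2, 4) → (3, 0, 2, 5))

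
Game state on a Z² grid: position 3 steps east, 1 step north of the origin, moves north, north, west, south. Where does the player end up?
(2, 2)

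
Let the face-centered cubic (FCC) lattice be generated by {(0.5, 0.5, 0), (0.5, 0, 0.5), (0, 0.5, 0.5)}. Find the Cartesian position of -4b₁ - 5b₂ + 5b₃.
(-4.5, 0.5, 0)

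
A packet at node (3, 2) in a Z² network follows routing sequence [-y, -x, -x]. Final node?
(1, 1)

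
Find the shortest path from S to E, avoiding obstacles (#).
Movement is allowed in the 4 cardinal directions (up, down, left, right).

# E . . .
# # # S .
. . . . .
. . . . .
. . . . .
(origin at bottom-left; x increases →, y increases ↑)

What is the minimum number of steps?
3
(one shortest path: (3, 3) → (3, 4) → (2, 4) → (1, 4))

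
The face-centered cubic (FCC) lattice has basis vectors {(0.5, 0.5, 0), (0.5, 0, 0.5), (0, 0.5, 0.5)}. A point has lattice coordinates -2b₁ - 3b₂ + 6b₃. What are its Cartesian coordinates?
(-2.5, 2, 1.5)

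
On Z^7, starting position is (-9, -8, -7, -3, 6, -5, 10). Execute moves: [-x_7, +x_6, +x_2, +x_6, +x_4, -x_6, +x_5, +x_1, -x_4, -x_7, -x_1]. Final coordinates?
(-9, -7, -7, -3, 7, -4, 8)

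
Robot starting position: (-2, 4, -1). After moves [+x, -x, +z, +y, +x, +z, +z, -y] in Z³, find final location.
(-1, 4, 2)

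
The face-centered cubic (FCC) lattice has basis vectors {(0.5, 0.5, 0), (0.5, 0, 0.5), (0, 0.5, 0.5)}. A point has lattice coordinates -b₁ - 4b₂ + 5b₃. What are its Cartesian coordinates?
(-2.5, 2, 0.5)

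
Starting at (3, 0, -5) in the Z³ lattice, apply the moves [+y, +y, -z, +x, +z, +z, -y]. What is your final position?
(4, 1, -4)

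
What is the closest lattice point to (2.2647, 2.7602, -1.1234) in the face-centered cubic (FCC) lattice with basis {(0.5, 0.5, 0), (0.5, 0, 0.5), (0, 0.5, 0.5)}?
(2.5, 2.5, -1)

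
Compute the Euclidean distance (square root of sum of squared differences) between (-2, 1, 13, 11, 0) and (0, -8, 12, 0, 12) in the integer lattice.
18.735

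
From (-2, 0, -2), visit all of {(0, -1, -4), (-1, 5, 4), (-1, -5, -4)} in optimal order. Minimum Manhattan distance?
28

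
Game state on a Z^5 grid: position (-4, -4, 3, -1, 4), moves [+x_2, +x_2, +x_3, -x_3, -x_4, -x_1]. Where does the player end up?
(-5, -2, 3, -2, 4)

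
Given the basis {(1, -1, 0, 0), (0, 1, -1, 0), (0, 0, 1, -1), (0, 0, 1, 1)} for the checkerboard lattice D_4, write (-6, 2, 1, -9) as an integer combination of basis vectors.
-6b₁ - 4b₂ + 3b₃ - 6b₄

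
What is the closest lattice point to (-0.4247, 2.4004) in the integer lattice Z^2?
(0, 2)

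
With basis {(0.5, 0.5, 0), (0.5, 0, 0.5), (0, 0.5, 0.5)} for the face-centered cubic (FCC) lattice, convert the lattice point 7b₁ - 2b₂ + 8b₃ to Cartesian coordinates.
(2.5, 7.5, 3)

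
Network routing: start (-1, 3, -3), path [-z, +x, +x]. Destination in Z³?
(1, 3, -4)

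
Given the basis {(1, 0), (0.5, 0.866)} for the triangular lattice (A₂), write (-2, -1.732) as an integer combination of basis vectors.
-b₁ - 2b₂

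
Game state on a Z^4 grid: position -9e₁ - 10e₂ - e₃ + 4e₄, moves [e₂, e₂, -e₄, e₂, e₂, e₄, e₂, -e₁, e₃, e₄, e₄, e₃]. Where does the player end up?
(-10, -5, 1, 6)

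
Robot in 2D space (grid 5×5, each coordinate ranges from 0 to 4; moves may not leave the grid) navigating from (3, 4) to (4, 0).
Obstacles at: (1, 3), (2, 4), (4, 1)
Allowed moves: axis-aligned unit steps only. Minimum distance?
5
(one shortest path: (3, 4) → (3, 3) → (3, 2) → (3, 1) → (3, 0) → (4, 0))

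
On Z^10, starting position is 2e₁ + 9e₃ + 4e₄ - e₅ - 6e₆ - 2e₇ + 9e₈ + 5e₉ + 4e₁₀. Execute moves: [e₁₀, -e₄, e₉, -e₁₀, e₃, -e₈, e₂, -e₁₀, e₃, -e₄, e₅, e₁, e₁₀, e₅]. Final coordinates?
(3, 1, 11, 2, 1, -6, -2, 8, 6, 4)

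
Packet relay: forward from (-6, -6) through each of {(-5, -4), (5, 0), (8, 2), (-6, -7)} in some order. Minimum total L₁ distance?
24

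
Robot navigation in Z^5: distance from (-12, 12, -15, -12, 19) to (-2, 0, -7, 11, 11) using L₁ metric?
61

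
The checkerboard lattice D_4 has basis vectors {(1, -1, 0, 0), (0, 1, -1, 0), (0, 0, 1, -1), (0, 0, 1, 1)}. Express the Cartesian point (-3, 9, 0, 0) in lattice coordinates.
-3b₁ + 6b₂ + 3b₃ + 3b₄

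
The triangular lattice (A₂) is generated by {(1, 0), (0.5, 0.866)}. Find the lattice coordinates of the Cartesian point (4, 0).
4b₁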